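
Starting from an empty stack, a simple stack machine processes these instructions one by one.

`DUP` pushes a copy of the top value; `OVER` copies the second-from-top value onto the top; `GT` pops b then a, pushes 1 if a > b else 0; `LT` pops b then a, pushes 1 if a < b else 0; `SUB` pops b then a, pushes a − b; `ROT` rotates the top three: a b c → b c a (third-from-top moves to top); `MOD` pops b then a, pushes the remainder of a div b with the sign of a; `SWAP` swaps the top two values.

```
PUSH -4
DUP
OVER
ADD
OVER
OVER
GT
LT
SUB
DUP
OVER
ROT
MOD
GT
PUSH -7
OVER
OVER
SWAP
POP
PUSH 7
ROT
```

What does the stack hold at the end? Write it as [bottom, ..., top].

[0, -7, 7, -7]

PUSH -4 : [-4]
DUP     : [-4, -4]
OVER    : [-4, -4, -4]
ADD     : [-4, -8]
OVER    : [-4, -8, -4]
OVER    : [-4, -8, -4, -8]
GT      : [-4, -8, 1]
LT      : [-4, 1]
SUB     : [-5]
DUP     : [-5, -5]
OVER    : [-5, -5, -5]
ROT     : [-5, -5, -5]
MOD     : [-5, 0]
GT      : [0]
PUSH -7 : [0, -7]
OVER    : [0, -7, 0]
OVER    : [0, -7, 0, -7]
SWAP    : [0, -7, -7, 0]
POP     : [0, -7, -7]
PUSH 7  : [0, -7, -7, 7]
ROT     : [0, -7, 7, -7]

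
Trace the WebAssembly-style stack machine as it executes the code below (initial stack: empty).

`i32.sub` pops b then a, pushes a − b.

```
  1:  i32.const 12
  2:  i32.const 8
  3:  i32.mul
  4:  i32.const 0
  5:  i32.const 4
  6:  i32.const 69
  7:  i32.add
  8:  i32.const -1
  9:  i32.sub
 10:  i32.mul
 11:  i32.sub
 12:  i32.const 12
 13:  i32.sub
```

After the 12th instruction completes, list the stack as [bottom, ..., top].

[96, 12]

i32.const 12 : 12
i32.const 8  : 12 8
i32.mul      : 96
i32.const 0  : 96 0
i32.const 4  : 96 0 4
i32.const 69 : 96 0 4 69
i32.add      : 96 0 73
i32.const -1 : 96 0 73 -1
i32.sub      : 96 0 74
i32.mul      : 96 0
i32.sub      : 96
i32.const 12 : 96 12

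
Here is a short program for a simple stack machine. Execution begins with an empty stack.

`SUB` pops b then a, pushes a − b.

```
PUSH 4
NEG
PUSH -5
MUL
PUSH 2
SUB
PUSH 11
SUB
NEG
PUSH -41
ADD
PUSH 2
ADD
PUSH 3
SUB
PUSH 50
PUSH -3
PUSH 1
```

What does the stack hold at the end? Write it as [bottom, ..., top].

[-49, 50, -3, 1]

PUSH 4   : [4]
NEG      : [-4]
PUSH -5  : [-4, -5]
MUL      : [20]
PUSH 2   : [20, 2]
SUB      : [18]
PUSH 11  : [18, 11]
SUB      : [7]
NEG      : [-7]
PUSH -41 : [-7, -41]
ADD      : [-48]
PUSH 2   : [-48, 2]
ADD      : [-46]
PUSH 3   : [-46, 3]
SUB      : [-49]
PUSH 50  : [-49, 50]
PUSH -3  : [-49, 50, -3]
PUSH 1   : [-49, 50, -3, 1]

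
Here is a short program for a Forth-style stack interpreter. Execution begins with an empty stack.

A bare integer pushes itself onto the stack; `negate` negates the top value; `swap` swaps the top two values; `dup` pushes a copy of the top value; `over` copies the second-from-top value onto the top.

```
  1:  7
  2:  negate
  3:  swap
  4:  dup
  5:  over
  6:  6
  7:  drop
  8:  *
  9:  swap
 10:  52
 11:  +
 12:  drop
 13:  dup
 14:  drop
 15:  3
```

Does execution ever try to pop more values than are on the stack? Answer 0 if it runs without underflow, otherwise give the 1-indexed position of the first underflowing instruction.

3

7      : 7
negate : -7
swap  — needs 2 operands, stack has 1 → underflow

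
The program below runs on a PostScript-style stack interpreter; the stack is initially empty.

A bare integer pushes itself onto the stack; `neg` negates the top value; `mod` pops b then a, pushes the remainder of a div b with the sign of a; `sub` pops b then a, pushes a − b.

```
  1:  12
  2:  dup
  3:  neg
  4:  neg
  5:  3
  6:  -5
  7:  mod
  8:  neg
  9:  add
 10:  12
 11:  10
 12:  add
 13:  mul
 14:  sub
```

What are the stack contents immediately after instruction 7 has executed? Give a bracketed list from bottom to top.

[12, 12, 3]

12   [12]
dup  [12, 12]
neg  [12, -12]
neg  [12, 12]
3    [12, 12, 3]
-5   [12, 12, 3, -5]
mod  [12, 12, 3]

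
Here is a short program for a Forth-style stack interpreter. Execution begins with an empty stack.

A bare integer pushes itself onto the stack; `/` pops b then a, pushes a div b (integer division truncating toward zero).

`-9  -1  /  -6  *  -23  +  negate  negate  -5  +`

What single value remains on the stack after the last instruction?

-82

-9     -> -9
-1     -> -9 -1
/      -> 9
-6     -> 9 -6
*      -> -54
-23    -> -54 -23
+      -> -77
negate -> 77
negate -> -77
-5     -> -77 -5
+      -> -82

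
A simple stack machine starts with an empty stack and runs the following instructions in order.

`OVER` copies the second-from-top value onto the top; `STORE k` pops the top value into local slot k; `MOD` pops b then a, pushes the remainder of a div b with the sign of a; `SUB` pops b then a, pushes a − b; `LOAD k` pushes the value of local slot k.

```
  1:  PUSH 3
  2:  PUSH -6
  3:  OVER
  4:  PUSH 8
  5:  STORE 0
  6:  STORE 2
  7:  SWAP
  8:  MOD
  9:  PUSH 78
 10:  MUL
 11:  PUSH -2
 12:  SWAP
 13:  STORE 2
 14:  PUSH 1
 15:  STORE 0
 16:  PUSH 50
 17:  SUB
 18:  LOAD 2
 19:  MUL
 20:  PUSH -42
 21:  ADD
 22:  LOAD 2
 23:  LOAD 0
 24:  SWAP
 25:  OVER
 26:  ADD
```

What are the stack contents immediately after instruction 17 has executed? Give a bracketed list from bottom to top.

PUSH 3   3
PUSH -6  3 -6
OVER     3 -6 3
PUSH 8   3 -6 3 8
STORE 0  3 -6 3
STORE 2  3 -6
SWAP     -6 3
MOD      0
PUSH 78  0 78
MUL      0
PUSH -2  0 -2
SWAP     -2 0
STORE 2  -2
PUSH 1   -2 1
STORE 0  -2
PUSH 50  -2 50
SUB      -52

[-52]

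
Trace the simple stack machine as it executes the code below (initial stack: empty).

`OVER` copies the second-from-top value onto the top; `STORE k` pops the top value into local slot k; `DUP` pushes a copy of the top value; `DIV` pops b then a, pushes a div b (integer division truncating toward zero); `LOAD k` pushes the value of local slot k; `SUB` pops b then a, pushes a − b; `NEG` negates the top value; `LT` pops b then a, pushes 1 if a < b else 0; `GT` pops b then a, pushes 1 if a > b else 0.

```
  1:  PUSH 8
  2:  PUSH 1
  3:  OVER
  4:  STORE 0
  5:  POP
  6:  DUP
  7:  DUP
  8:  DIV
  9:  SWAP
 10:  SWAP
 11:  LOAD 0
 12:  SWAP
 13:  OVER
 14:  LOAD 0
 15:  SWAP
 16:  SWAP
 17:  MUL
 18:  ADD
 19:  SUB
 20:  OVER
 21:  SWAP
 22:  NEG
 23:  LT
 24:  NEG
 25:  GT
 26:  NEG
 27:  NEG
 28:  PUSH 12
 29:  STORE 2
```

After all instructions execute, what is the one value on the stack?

PUSH 8  -> 8
PUSH 1  -> 8 1
OVER    -> 8 1 8
STORE 0 -> 8 1
POP     -> 8
DUP     -> 8 8
DUP     -> 8 8 8
DIV     -> 8 1
SWAP    -> 1 8
SWAP    -> 8 1
LOAD 0  -> 8 1 8
SWAP    -> 8 8 1
OVER    -> 8 8 1 8
LOAD 0  -> 8 8 1 8 8
SWAP    -> 8 8 1 8 8
SWAP    -> 8 8 1 8 8
MUL     -> 8 8 1 64
ADD     -> 8 8 65
SUB     -> 8 -57
OVER    -> 8 -57 8
SWAP    -> 8 8 -57
NEG     -> 8 8 57
LT      -> 8 1
NEG     -> 8 -1
GT      -> 1
NEG     -> -1
NEG     -> 1
PUSH 12 -> 1 12
STORE 2 -> 1

1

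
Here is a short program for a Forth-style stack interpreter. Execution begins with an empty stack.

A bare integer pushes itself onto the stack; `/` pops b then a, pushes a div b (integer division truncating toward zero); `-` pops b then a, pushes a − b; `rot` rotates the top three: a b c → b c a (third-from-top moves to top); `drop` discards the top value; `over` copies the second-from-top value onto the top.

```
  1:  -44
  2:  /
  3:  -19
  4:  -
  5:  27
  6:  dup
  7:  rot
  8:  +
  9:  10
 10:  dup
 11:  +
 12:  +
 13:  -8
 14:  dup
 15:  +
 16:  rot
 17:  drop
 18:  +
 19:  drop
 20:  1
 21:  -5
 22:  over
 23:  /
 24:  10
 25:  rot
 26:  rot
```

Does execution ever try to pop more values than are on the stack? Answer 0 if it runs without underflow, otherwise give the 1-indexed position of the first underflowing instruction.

2

-44 -> [-44]
/  — needs 2 operands, stack has 1 → underflow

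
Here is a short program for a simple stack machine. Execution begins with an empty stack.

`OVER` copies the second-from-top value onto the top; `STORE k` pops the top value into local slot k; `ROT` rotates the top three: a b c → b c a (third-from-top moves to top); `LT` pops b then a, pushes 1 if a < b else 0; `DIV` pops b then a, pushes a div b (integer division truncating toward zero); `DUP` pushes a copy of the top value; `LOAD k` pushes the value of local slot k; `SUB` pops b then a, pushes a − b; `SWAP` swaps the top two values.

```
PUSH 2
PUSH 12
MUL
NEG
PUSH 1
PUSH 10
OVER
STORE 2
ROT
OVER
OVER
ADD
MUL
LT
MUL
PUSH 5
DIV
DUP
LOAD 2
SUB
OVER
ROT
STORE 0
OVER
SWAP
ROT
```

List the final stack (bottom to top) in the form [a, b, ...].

[-1, 0, -1]

PUSH 2   [2]
PUSH 12  [2, 12]
MUL      [24]
NEG      [-24]
PUSH 1   [-24, 1]
PUSH 10  [-24, 1, 10]
OVER     [-24, 1, 10, 1]
STORE 2  [-24, 1, 10]
ROT      [1, 10, -24]
OVER     [1, 10, -24, 10]
OVER     [1, 10, -24, 10, -24]
ADD      [1, 10, -24, -14]
MUL      [1, 10, 336]
LT       [1, 1]
MUL      [1]
PUSH 5   [1, 5]
DIV      [0]
DUP      [0, 0]
LOAD 2   [0, 0, 1]
SUB      [0, -1]
OVER     [0, -1, 0]
ROT      [-1, 0, 0]
STORE 0  [-1, 0]
OVER     [-1, 0, -1]
SWAP     [-1, -1, 0]
ROT      [-1, 0, -1]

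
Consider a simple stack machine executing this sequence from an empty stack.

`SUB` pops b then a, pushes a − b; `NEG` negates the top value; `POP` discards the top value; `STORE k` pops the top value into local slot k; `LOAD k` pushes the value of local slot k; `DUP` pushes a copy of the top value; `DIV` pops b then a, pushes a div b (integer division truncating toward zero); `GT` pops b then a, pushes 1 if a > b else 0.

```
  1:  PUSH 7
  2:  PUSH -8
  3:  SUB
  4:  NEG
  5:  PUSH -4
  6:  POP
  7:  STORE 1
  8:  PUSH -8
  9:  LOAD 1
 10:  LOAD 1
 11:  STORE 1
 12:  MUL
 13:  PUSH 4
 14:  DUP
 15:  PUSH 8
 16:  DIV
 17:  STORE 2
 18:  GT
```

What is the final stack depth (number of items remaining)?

1

PUSH 7  -> [7]
PUSH -8 -> [7, -8]
SUB     -> [15]
NEG     -> [-15]
PUSH -4 -> [-15, -4]
POP     -> [-15]
STORE 1 -> []
PUSH -8 -> [-8]
LOAD 1  -> [-8, -15]
LOAD 1  -> [-8, -15, -15]
STORE 1 -> [-8, -15]
MUL     -> [120]
PUSH 4  -> [120, 4]
DUP     -> [120, 4, 4]
PUSH 8  -> [120, 4, 4, 8]
DIV     -> [120, 4, 0]
STORE 2 -> [120, 4]
GT      -> [1]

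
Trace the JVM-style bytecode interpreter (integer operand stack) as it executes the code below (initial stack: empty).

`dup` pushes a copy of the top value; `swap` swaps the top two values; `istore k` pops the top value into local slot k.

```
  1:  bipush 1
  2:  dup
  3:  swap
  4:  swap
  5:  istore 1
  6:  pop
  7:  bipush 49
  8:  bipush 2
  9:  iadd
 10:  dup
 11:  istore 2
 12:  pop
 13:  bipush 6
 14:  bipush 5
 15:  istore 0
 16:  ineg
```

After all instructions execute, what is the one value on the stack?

-6

bipush 1  : 1
dup       : 1 1
swap      : 1 1
swap      : 1 1
istore 1  : 1
pop       : (empty)
bipush 49 : 49
bipush 2  : 49 2
iadd      : 51
dup       : 51 51
istore 2  : 51
pop       : (empty)
bipush 6  : 6
bipush 5  : 6 5
istore 0  : 6
ineg      : -6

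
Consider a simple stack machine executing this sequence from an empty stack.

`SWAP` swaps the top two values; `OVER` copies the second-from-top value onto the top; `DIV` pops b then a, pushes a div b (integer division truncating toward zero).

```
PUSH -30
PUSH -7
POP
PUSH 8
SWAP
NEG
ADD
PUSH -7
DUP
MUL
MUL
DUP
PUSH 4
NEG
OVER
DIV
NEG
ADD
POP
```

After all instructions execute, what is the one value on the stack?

PUSH -30  [-30]
PUSH -7   [-30, -7]
POP       [-30]
PUSH 8    [-30, 8]
SWAP      [8, -30]
NEG       [8, 30]
ADD       [38]
PUSH -7   [38, -7]
DUP       [38, -7, -7]
MUL       [38, 49]
MUL       [1862]
DUP       [1862, 1862]
PUSH 4    [1862, 1862, 4]
NEG       [1862, 1862, -4]
OVER      [1862, 1862, -4, 1862]
DIV       [1862, 1862, 0]
NEG       [1862, 1862, 0]
ADD       [1862, 1862]
POP       [1862]

1862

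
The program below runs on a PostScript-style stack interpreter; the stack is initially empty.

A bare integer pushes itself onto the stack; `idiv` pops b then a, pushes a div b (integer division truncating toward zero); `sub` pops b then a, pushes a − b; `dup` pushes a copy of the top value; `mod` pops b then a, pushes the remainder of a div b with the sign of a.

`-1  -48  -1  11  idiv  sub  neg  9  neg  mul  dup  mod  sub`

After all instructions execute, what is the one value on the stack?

-1

-1   → -1
-48  → -1 -48
-1   → -1 -48 -1
11   → -1 -48 -1 11
idiv → -1 -48 0
sub  → -1 -48
neg  → -1 48
9    → -1 48 9
neg  → -1 48 -9
mul  → -1 -432
dup  → -1 -432 -432
mod  → -1 0
sub  → -1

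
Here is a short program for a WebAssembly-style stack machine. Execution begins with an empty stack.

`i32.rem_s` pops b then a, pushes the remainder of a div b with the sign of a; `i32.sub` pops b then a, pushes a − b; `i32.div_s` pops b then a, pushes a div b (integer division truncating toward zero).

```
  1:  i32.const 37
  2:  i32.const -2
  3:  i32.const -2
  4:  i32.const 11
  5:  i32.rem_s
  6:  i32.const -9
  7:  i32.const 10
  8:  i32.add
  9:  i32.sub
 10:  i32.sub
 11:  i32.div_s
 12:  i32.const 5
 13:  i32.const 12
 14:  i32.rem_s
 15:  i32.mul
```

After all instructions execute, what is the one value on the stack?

185

i32.const 37  37
i32.const -2  37 -2
i32.const -2  37 -2 -2
i32.const 11  37 -2 -2 11
i32.rem_s     37 -2 -2
i32.const -9  37 -2 -2 -9
i32.const 10  37 -2 -2 -9 10
i32.add       37 -2 -2 1
i32.sub       37 -2 -3
i32.sub       37 1
i32.div_s     37
i32.const 5   37 5
i32.const 12  37 5 12
i32.rem_s     37 5
i32.mul       185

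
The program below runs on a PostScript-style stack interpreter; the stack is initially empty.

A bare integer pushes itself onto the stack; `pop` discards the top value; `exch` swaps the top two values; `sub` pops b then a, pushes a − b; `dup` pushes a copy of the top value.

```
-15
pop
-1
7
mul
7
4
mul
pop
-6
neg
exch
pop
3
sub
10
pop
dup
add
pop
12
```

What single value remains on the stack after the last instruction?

-15  → [-15]
pop  → []
-1   → [-1]
7    → [-1, 7]
mul  → [-7]
7    → [-7, 7]
4    → [-7, 7, 4]
mul  → [-7, 28]
pop  → [-7]
-6   → [-7, -6]
neg  → [-7, 6]
exch → [6, -7]
pop  → [6]
3    → [6, 3]
sub  → [3]
10   → [3, 10]
pop  → [3]
dup  → [3, 3]
add  → [6]
pop  → []
12   → [12]

12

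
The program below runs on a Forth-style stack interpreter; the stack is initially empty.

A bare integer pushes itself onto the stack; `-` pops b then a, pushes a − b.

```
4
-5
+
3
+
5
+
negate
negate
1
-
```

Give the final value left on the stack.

4       [4]
-5      [4, -5]
+       [-1]
3       [-1, 3]
+       [2]
5       [2, 5]
+       [7]
negate  [-7]
negate  [7]
1       [7, 1]
-       [6]

6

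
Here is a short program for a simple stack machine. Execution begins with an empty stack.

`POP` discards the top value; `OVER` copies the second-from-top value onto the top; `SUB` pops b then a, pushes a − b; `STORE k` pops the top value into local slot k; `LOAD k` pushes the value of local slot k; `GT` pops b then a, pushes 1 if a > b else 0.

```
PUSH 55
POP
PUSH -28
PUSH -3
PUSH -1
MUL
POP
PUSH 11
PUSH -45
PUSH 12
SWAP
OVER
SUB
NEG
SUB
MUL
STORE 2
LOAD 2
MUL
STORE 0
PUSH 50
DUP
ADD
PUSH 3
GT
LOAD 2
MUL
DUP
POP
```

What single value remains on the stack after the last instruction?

PUSH 55  -> [55]
POP      -> []
PUSH -28 -> [-28]
PUSH -3  -> [-28, -3]
PUSH -1  -> [-28, -3, -1]
MUL      -> [-28, 3]
POP      -> [-28]
PUSH 11  -> [-28, 11]
PUSH -45 -> [-28, 11, -45]
PUSH 12  -> [-28, 11, -45, 12]
SWAP     -> [-28, 11, 12, -45]
OVER     -> [-28, 11, 12, -45, 12]
SUB      -> [-28, 11, 12, -57]
NEG      -> [-28, 11, 12, 57]
SUB      -> [-28, 11, -45]
MUL      -> [-28, -495]
STORE 2  -> [-28]
LOAD 2   -> [-28, -495]
MUL      -> [13860]
STORE 0  -> []
PUSH 50  -> [50]
DUP      -> [50, 50]
ADD      -> [100]
PUSH 3   -> [100, 3]
GT       -> [1]
LOAD 2   -> [1, -495]
MUL      -> [-495]
DUP      -> [-495, -495]
POP      -> [-495]

-495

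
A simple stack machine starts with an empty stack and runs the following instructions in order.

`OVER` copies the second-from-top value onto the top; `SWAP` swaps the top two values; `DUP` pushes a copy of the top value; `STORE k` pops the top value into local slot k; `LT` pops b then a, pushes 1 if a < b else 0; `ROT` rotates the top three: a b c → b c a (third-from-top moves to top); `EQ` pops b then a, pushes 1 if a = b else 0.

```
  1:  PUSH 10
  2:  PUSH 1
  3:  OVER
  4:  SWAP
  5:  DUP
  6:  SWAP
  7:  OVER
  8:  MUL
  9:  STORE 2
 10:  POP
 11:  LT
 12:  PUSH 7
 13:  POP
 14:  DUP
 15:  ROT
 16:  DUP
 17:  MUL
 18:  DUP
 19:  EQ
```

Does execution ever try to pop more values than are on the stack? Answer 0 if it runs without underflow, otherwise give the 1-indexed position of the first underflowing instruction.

15

PUSH 10 : [10]
PUSH 1  : [10, 1]
OVER    : [10, 1, 10]
SWAP    : [10, 10, 1]
DUP     : [10, 10, 1, 1]
SWAP    : [10, 10, 1, 1]
OVER    : [10, 10, 1, 1, 1]
MUL     : [10, 10, 1, 1]
STORE 2 : [10, 10, 1]
POP     : [10, 10]
LT      : [0]
PUSH 7  : [0, 7]
POP     : [0]
DUP     : [0, 0]
ROT  — needs 3 operands, stack has 2 → underflow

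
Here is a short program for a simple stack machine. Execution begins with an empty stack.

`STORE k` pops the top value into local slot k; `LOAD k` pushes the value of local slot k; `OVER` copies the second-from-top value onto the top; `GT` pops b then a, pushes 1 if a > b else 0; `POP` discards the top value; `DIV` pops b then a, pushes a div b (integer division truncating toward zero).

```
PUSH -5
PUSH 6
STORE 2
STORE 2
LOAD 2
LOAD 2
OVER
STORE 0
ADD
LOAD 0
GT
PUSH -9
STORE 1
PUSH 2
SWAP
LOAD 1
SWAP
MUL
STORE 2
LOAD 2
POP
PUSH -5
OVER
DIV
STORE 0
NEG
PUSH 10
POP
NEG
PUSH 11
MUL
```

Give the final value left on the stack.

22

PUSH -5 : -5
PUSH 6  : -5 6
STORE 2 : -5
STORE 2 : (empty)
LOAD 2  : -5
LOAD 2  : -5 -5
OVER    : -5 -5 -5
STORE 0 : -5 -5
ADD     : -10
LOAD 0  : -10 -5
GT      : 0
PUSH -9 : 0 -9
STORE 1 : 0
PUSH 2  : 0 2
SWAP    : 2 0
LOAD 1  : 2 0 -9
SWAP    : 2 -9 0
MUL     : 2 0
STORE 2 : 2
LOAD 2  : 2 0
POP     : 2
PUSH -5 : 2 -5
OVER    : 2 -5 2
DIV     : 2 -2
STORE 0 : 2
NEG     : -2
PUSH 10 : -2 10
POP     : -2
NEG     : 2
PUSH 11 : 2 11
MUL     : 22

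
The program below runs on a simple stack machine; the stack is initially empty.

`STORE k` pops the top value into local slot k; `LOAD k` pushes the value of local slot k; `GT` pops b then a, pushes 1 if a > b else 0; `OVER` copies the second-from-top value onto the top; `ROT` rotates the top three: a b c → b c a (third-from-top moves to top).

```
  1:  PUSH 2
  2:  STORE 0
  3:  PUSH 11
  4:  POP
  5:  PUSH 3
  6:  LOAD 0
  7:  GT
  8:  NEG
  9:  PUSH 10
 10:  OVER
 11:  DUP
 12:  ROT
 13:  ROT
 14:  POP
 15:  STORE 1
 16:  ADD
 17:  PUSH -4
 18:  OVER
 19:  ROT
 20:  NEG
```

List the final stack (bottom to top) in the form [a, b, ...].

PUSH 2  → 2
STORE 0 → (empty)
PUSH 11 → 11
POP     → (empty)
PUSH 3  → 3
LOAD 0  → 3 2
GT      → 1
NEG     → -1
PUSH 10 → -1 10
OVER    → -1 10 -1
DUP     → -1 10 -1 -1
ROT     → -1 -1 -1 10
ROT     → -1 -1 10 -1
POP     → -1 -1 10
STORE 1 → -1 -1
ADD     → -2
PUSH -4 → -2 -4
OVER    → -2 -4 -2
ROT     → -4 -2 -2
NEG     → -4 -2 2

[-4, -2, 2]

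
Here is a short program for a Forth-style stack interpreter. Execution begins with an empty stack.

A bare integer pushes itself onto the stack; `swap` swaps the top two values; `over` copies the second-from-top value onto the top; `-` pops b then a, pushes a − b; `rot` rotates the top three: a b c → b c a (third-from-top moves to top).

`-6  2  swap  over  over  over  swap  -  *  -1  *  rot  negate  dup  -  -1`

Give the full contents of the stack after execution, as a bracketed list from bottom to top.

-6     : -6
2      : -6 2
swap   : 2 -6
over   : 2 -6 2
over   : 2 -6 2 -6
over   : 2 -6 2 -6 2
swap   : 2 -6 2 2 -6
-      : 2 -6 2 8
*      : 2 -6 16
-1     : 2 -6 16 -1
*      : 2 -6 -16
rot    : -6 -16 2
negate : -6 -16 -2
dup    : -6 -16 -2 -2
-      : -6 -16 0
-1     : -6 -16 0 -1

[-6, -16, 0, -1]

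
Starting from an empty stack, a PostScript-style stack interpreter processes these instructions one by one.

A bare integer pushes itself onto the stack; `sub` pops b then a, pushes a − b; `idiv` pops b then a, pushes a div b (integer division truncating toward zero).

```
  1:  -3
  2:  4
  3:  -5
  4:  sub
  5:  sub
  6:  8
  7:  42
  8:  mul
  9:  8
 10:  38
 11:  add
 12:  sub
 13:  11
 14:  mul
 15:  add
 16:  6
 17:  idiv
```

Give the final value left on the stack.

529

-3    [-3]
4     [-3, 4]
-5    [-3, 4, -5]
sub   [-3, 9]
sub   [-12]
8     [-12, 8]
42    [-12, 8, 42]
mul   [-12, 336]
8     [-12, 336, 8]
38    [-12, 336, 8, 38]
add   [-12, 336, 46]
sub   [-12, 290]
11    [-12, 290, 11]
mul   [-12, 3190]
add   [3178]
6     [3178, 6]
idiv  [529]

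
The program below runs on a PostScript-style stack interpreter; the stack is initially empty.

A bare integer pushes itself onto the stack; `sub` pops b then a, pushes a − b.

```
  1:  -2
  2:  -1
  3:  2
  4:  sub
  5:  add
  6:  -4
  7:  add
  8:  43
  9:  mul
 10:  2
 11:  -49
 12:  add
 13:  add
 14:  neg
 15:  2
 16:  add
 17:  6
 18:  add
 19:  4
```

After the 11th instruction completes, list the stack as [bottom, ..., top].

-2  : -2
-1  : -2 -1
2   : -2 -1 2
sub : -2 -3
add : -5
-4  : -5 -4
add : -9
43  : -9 43
mul : -387
2   : -387 2
-49 : -387 2 -49

[-387, 2, -49]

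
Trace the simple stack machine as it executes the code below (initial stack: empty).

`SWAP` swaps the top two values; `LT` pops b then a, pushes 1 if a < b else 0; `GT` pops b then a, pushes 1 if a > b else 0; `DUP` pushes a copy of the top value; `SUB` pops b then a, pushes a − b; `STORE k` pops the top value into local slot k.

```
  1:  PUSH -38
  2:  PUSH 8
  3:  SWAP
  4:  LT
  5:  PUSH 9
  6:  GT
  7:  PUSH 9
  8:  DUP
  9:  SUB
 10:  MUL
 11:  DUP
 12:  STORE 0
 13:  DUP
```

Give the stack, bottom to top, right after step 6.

[0]

PUSH -38 → -38
PUSH 8   → -38 8
SWAP     → 8 -38
LT       → 0
PUSH 9   → 0 9
GT       → 0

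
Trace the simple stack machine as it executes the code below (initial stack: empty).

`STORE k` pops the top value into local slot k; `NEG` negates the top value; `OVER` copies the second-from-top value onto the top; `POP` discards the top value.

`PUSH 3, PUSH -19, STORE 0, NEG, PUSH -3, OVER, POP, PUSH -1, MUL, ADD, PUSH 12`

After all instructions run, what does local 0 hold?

-19

PUSH 3   : [3]
PUSH -19 : [3, -19]
STORE 0  : [3]
NEG      : [-3]
PUSH -3  : [-3, -3]
OVER     : [-3, -3, -3]
POP      : [-3, -3]
PUSH -1  : [-3, -3, -1]
MUL      : [-3, 3]
ADD      : [0]
PUSH 12  : [0, 12]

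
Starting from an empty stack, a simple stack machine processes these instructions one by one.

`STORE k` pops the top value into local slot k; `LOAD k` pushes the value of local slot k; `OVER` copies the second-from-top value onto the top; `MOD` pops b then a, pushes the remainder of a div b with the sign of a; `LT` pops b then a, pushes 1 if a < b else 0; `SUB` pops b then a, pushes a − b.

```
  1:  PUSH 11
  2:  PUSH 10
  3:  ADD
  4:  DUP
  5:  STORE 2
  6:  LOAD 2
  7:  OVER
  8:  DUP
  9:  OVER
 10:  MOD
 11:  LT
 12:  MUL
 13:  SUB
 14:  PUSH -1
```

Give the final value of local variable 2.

21

PUSH 11 : [11]
PUSH 10 : [11, 10]
ADD     : [21]
DUP     : [21, 21]
STORE 2 : [21]
LOAD 2  : [21, 21]
OVER    : [21, 21, 21]
DUP     : [21, 21, 21, 21]
OVER    : [21, 21, 21, 21, 21]
MOD     : [21, 21, 21, 0]
LT      : [21, 21, 0]
MUL     : [21, 0]
SUB     : [21]
PUSH -1 : [21, -1]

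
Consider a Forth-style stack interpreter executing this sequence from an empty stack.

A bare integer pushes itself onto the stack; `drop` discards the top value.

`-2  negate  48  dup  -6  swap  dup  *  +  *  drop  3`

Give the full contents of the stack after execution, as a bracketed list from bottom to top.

[2, 3]

-2     : [-2]
negate : [2]
48     : [2, 48]
dup    : [2, 48, 48]
-6     : [2, 48, 48, -6]
swap   : [2, 48, -6, 48]
dup    : [2, 48, -6, 48, 48]
*      : [2, 48, -6, 2304]
+      : [2, 48, 2298]
*      : [2, 110304]
drop   : [2]
3      : [2, 3]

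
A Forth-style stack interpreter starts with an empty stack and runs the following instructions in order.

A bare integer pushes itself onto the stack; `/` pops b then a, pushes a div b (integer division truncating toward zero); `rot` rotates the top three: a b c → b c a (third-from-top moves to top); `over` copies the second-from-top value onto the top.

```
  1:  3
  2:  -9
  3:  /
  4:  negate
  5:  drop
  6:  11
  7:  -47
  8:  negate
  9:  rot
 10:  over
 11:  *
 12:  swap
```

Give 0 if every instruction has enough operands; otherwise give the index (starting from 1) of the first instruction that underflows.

9

3      -> [3]
-9     -> [3, -9]
/      -> [0]
negate -> [0]
drop   -> []
11     -> [11]
-47    -> [11, -47]
negate -> [11, 47]
rot  — needs 3 operands, stack has 2 → underflow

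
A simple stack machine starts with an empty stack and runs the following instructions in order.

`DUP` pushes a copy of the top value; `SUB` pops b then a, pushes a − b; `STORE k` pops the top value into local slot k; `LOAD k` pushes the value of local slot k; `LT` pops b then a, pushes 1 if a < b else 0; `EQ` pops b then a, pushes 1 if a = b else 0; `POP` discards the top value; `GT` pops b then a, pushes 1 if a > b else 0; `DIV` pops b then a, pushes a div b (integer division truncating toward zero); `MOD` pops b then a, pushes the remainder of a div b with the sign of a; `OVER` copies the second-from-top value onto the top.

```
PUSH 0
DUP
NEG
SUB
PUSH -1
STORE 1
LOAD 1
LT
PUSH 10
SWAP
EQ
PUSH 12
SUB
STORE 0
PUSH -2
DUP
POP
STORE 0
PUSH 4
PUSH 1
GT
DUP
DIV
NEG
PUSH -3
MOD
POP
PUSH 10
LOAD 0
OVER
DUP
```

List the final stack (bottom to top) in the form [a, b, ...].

PUSH 0   [0]
DUP      [0, 0]
NEG      [0, 0]
SUB      [0]
PUSH -1  [0, -1]
STORE 1  [0]
LOAD 1   [0, -1]
LT       [0]
PUSH 10  [0, 10]
SWAP     [10, 0]
EQ       [0]
PUSH 12  [0, 12]
SUB      [-12]
STORE 0  []
PUSH -2  [-2]
DUP      [-2, -2]
POP      [-2]
STORE 0  []
PUSH 4   [4]
PUSH 1   [4, 1]
GT       [1]
DUP      [1, 1]
DIV      [1]
NEG      [-1]
PUSH -3  [-1, -3]
MOD      [-1]
POP      []
PUSH 10  [10]
LOAD 0   [10, -2]
OVER     [10, -2, 10]
DUP      [10, -2, 10, 10]

[10, -2, 10, 10]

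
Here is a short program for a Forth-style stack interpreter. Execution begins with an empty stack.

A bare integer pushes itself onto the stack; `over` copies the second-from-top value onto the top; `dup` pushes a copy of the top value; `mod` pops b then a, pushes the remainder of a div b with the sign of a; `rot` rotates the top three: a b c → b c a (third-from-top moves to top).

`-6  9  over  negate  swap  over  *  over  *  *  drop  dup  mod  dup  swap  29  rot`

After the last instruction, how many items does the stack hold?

-6      [-6]
9       [-6, 9]
over    [-6, 9, -6]
negate  [-6, 9, 6]
swap    [-6, 6, 9]
over    [-6, 6, 9, 6]
*       [-6, 6, 54]
over    [-6, 6, 54, 6]
*       [-6, 6, 324]
*       [-6, 1944]
drop    [-6]
dup     [-6, -6]
mod     [0]
dup     [0, 0]
swap    [0, 0]
29      [0, 0, 29]
rot     [0, 29, 0]

3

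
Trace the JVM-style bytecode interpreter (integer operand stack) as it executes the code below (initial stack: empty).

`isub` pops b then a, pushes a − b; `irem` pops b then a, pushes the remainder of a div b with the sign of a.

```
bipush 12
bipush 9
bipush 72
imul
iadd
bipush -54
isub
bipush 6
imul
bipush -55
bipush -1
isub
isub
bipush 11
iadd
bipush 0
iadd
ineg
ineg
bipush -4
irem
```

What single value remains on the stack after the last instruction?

bipush 12   [12]
bipush 9    [12, 9]
bipush 72   [12, 9, 72]
imul        [12, 648]
iadd        [660]
bipush -54  [660, -54]
isub        [714]
bipush 6    [714, 6]
imul        [4284]
bipush -55  [4284, -55]
bipush -1   [4284, -55, -1]
isub        [4284, -54]
isub        [4338]
bipush 11   [4338, 11]
iadd        [4349]
bipush 0    [4349, 0]
iadd        [4349]
ineg        [-4349]
ineg        [4349]
bipush -4   [4349, -4]
irem        [1]

1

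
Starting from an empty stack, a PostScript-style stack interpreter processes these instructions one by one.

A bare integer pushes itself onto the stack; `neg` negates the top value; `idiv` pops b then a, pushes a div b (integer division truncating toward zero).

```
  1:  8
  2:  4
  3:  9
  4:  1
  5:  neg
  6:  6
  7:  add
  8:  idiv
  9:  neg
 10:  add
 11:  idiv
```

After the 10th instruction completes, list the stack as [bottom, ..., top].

8    → 8
4    → 8 4
9    → 8 4 9
1    → 8 4 9 1
neg  → 8 4 9 -1
6    → 8 4 9 -1 6
add  → 8 4 9 5
idiv → 8 4 1
neg  → 8 4 -1
add  → 8 3

[8, 3]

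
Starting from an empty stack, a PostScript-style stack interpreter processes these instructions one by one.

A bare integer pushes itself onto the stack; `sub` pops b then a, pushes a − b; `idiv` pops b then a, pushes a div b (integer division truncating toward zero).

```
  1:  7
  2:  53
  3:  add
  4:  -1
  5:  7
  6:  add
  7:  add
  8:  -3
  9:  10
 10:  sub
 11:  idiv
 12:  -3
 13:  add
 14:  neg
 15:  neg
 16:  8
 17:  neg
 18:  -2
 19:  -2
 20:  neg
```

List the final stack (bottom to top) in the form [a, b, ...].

[-8, -8, -2, 2]

7    : 7
53   : 7 53
add  : 60
-1   : 60 -1
7    : 60 -1 7
add  : 60 6
add  : 66
-3   : 66 -3
10   : 66 -3 10
sub  : 66 -13
idiv : -5
-3   : -5 -3
add  : -8
neg  : 8
neg  : -8
8    : -8 8
neg  : -8 -8
-2   : -8 -8 -2
-2   : -8 -8 -2 -2
neg  : -8 -8 -2 2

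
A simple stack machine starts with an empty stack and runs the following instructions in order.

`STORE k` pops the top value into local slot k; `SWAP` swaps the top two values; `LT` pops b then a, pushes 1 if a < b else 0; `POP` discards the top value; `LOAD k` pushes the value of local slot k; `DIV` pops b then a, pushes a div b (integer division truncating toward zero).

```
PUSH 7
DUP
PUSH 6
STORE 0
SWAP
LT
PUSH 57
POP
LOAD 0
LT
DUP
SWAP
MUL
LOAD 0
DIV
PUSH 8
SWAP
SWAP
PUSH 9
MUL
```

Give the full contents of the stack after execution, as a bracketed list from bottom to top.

[0, 72]

PUSH 7   [7]
DUP      [7, 7]
PUSH 6   [7, 7, 6]
STORE 0  [7, 7]
SWAP     [7, 7]
LT       [0]
PUSH 57  [0, 57]
POP      [0]
LOAD 0   [0, 6]
LT       [1]
DUP      [1, 1]
SWAP     [1, 1]
MUL      [1]
LOAD 0   [1, 6]
DIV      [0]
PUSH 8   [0, 8]
SWAP     [8, 0]
SWAP     [0, 8]
PUSH 9   [0, 8, 9]
MUL      [0, 72]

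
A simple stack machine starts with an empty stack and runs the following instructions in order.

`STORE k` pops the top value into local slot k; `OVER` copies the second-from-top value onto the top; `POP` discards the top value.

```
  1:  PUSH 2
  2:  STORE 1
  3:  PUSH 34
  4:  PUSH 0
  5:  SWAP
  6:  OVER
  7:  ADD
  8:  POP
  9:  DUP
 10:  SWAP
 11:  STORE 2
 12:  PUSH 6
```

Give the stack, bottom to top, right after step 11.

PUSH 2  -> [2]
STORE 1 -> []
PUSH 34 -> [34]
PUSH 0  -> [34, 0]
SWAP    -> [0, 34]
OVER    -> [0, 34, 0]
ADD     -> [0, 34]
POP     -> [0]
DUP     -> [0, 0]
SWAP    -> [0, 0]
STORE 2 -> [0]

[0]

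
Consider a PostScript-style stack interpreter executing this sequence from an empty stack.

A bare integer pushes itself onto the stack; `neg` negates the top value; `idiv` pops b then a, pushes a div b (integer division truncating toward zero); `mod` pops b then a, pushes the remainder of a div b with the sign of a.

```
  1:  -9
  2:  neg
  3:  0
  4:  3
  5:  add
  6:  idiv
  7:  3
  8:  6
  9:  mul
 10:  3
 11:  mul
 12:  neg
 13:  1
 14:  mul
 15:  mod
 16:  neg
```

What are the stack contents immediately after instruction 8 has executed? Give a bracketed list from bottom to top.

[3, 3, 6]

-9   → -9
neg  → 9
0    → 9 0
3    → 9 0 3
add  → 9 3
idiv → 3
3    → 3 3
6    → 3 3 6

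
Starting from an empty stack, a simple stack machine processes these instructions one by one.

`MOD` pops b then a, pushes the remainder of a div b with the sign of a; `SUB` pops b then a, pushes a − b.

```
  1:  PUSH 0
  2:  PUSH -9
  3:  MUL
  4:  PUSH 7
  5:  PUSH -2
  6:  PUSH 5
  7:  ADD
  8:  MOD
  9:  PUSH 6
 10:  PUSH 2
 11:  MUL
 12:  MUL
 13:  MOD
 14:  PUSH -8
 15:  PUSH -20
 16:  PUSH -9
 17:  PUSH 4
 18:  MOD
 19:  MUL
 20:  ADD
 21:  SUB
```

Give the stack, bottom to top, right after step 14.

PUSH 0   0
PUSH -9  0 -9
MUL      0
PUSH 7   0 7
PUSH -2  0 7 -2
PUSH 5   0 7 -2 5
ADD      0 7 3
MOD      0 1
PUSH 6   0 1 6
PUSH 2   0 1 6 2
MUL      0 1 12
MUL      0 12
MOD      0
PUSH -8  0 -8

[0, -8]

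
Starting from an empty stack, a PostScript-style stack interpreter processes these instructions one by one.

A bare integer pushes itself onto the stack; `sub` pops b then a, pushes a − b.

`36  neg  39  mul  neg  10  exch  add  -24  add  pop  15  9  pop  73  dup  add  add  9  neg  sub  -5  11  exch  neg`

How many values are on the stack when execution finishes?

36   : [36]
neg  : [-36]
39   : [-36, 39]
mul  : [-1404]
neg  : [1404]
10   : [1404, 10]
exch : [10, 1404]
add  : [1414]
-24  : [1414, -24]
add  : [1390]
pop  : []
15   : [15]
9    : [15, 9]
pop  : [15]
73   : [15, 73]
dup  : [15, 73, 73]
add  : [15, 146]
add  : [161]
9    : [161, 9]
neg  : [161, -9]
sub  : [170]
-5   : [170, -5]
11   : [170, -5, 11]
exch : [170, 11, -5]
neg  : [170, 11, 5]

3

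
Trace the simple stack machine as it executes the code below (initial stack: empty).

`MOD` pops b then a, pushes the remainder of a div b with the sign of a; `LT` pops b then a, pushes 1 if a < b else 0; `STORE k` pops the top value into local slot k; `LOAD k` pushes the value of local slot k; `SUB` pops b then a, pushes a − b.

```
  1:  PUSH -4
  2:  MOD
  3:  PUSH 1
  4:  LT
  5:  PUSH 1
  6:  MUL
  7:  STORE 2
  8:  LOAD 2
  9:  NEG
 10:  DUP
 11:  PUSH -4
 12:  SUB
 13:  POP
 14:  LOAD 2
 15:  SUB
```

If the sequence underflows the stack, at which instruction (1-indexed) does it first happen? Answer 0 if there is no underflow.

2

PUSH -4  -4
MOD  — needs 2 operands, stack has 1 → underflow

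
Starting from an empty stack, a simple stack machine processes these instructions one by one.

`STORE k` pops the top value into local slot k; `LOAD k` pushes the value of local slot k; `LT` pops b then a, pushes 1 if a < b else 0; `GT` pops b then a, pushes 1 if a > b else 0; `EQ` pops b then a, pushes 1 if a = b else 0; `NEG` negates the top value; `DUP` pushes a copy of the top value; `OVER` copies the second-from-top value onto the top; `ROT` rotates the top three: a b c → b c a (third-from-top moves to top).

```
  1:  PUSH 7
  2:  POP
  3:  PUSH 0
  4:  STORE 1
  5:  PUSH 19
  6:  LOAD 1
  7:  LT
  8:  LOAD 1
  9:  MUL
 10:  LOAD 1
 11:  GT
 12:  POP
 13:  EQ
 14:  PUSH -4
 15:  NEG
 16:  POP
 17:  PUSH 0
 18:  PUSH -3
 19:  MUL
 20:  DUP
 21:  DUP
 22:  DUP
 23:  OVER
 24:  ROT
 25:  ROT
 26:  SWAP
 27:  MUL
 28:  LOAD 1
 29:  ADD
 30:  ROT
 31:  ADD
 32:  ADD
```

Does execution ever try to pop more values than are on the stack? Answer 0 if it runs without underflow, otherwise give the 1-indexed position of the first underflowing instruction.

13

PUSH 7  : [7]
POP     : []
PUSH 0  : [0]
STORE 1 : []
PUSH 19 : [19]
LOAD 1  : [19, 0]
LT      : [0]
LOAD 1  : [0, 0]
MUL     : [0]
LOAD 1  : [0, 0]
GT      : [0]
POP     : []
EQ  — needs 2 operands, stack has 0 → underflow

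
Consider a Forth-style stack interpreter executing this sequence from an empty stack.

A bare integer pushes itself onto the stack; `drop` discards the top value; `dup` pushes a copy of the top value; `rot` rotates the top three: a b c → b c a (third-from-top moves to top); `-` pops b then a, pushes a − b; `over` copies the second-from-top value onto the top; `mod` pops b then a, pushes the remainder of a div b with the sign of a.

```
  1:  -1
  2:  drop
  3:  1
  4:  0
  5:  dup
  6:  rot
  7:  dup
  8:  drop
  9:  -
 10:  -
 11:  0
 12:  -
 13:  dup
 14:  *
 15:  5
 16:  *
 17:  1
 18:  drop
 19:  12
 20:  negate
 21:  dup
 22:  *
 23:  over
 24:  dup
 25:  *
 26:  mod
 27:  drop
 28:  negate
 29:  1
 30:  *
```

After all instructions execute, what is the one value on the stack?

-1     : -1
drop   : (empty)
1      : 1
0      : 1 0
dup    : 1 0 0
rot    : 0 0 1
dup    : 0 0 1 1
drop   : 0 0 1
-      : 0 -1
-      : 1
0      : 1 0
-      : 1
dup    : 1 1
*      : 1
5      : 1 5
*      : 5
1      : 5 1
drop   : 5
12     : 5 12
negate : 5 -12
dup    : 5 -12 -12
*      : 5 144
over   : 5 144 5
dup    : 5 144 5 5
*      : 5 144 25
mod    : 5 19
drop   : 5
negate : -5
1      : -5 1
*      : -5

-5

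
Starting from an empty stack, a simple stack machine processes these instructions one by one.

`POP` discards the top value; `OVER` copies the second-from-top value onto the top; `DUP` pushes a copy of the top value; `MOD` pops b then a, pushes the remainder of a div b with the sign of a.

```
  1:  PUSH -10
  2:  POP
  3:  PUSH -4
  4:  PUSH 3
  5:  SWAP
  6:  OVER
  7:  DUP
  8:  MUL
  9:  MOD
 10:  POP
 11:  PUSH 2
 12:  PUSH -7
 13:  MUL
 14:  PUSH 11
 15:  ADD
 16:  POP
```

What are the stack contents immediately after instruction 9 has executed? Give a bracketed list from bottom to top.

[3, -4]

PUSH -10 → -10
POP      → (empty)
PUSH -4  → -4
PUSH 3   → -4 3
SWAP     → 3 -4
OVER     → 3 -4 3
DUP      → 3 -4 3 3
MUL      → 3 -4 9
MOD      → 3 -4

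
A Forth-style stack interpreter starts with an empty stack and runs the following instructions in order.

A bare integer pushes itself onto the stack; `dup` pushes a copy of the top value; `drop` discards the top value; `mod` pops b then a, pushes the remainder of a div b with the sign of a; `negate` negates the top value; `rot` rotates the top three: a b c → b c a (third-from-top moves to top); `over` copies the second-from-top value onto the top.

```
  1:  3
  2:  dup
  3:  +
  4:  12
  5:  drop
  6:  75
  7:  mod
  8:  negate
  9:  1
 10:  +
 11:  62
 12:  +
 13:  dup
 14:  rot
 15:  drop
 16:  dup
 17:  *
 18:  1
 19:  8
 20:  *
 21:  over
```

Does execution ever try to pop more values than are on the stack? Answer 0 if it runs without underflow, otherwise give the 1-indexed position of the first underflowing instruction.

3       3
dup     3 3
+       6
12      6 12
drop    6
75      6 75
mod     6
negate  -6
1       -6 1
+       -5
62      -5 62
+       57
dup     57 57
rot  — needs 3 operands, stack has 2 → underflow

14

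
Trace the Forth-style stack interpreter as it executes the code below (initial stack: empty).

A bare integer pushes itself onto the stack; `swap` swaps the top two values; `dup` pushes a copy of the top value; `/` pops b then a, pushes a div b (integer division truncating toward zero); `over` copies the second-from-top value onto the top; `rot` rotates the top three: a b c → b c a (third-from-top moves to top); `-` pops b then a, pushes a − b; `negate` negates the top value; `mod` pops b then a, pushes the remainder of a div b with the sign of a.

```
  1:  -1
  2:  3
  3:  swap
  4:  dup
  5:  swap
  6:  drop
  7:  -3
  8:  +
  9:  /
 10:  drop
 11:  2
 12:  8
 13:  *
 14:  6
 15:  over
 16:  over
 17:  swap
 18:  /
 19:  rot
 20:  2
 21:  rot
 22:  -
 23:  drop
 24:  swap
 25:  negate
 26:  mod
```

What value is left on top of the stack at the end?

-1      -1
3       -1 3
swap    3 -1
dup     3 -1 -1
swap    3 -1 -1
drop    3 -1
-3      3 -1 -3
+       3 -4
/       0
drop    (empty)
2       2
8       2 8
*       16
6       16 6
over    16 6 16
over    16 6 16 6
swap    16 6 6 16
/       16 6 0
rot     6 0 16
2       6 0 16 2
rot     6 16 2 0
-       6 16 2
drop    6 16
swap    16 6
negate  16 -6
mod     4

4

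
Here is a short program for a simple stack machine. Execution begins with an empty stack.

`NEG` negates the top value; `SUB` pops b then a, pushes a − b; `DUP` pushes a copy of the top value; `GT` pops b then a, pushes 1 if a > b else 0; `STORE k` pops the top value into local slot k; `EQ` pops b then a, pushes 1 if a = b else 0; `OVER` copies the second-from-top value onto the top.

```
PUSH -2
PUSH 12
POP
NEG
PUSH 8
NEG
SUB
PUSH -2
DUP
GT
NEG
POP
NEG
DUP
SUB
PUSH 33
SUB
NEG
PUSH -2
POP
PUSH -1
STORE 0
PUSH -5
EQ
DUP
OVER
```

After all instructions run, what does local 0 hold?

PUSH -2  -2
PUSH 12  -2 12
POP      -2
NEG      2
PUSH 8   2 8
NEG      2 -8
SUB      10
PUSH -2  10 -2
DUP      10 -2 -2
GT       10 0
NEG      10 0
POP      10
NEG      -10
DUP      -10 -10
SUB      0
PUSH 33  0 33
SUB      -33
NEG      33
PUSH -2  33 -2
POP      33
PUSH -1  33 -1
STORE 0  33
PUSH -5  33 -5
EQ       0
DUP      0 0
OVER     0 0 0

-1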